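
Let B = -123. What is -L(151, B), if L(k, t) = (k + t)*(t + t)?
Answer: 6888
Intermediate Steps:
L(k, t) = 2*t*(k + t) (L(k, t) = (k + t)*(2*t) = 2*t*(k + t))
-L(151, B) = -2*(-123)*(151 - 123) = -2*(-123)*28 = -1*(-6888) = 6888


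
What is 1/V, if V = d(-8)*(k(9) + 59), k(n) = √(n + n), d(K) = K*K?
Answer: 59/221632 - 3*√2/221632 ≈ 0.00024706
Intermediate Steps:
d(K) = K²
k(n) = √2*√n (k(n) = √(2*n) = √2*√n)
V = 3776 + 192*√2 (V = (-8)²*(√2*√9 + 59) = 64*(√2*3 + 59) = 64*(3*√2 + 59) = 64*(59 + 3*√2) = 3776 + 192*√2 ≈ 4047.5)
1/V = 1/(3776 + 192*√2)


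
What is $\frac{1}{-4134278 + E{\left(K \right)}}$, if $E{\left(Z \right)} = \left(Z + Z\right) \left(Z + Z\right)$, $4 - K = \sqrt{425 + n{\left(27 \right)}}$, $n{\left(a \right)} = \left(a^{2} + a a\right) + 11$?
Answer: $- \frac{2063319}{8514569621794} + \frac{8 \sqrt{1894}}{4257284810897} \approx -2.4225 \cdot 10^{-7}$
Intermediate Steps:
$n{\left(a \right)} = 11 + 2 a^{2}$ ($n{\left(a \right)} = \left(a^{2} + a^{2}\right) + 11 = 2 a^{2} + 11 = 11 + 2 a^{2}$)
$K = 4 - \sqrt{1894}$ ($K = 4 - \sqrt{425 + \left(11 + 2 \cdot 27^{2}\right)} = 4 - \sqrt{425 + \left(11 + 2 \cdot 729\right)} = 4 - \sqrt{425 + \left(11 + 1458\right)} = 4 - \sqrt{425 + 1469} = 4 - \sqrt{1894} \approx -39.52$)
$E{\left(Z \right)} = 4 Z^{2}$ ($E{\left(Z \right)} = 2 Z 2 Z = 4 Z^{2}$)
$\frac{1}{-4134278 + E{\left(K \right)}} = \frac{1}{-4134278 + 4 \left(4 - \sqrt{1894}\right)^{2}}$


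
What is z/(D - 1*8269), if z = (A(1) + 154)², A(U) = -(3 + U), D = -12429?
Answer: -11250/10349 ≈ -1.0871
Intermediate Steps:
A(U) = -3 - U
z = 22500 (z = ((-3 - 1*1) + 154)² = ((-3 - 1) + 154)² = (-4 + 154)² = 150² = 22500)
z/(D - 1*8269) = 22500/(-12429 - 1*8269) = 22500/(-12429 - 8269) = 22500/(-20698) = 22500*(-1/20698) = -11250/10349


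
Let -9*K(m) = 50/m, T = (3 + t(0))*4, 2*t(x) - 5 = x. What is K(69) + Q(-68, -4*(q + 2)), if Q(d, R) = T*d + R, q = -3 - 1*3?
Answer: -919130/621 ≈ -1480.1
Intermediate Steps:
t(x) = 5/2 + x/2
q = -6 (q = -3 - 3 = -6)
T = 22 (T = (3 + (5/2 + (½)*0))*4 = (3 + (5/2 + 0))*4 = (3 + 5/2)*4 = (11/2)*4 = 22)
Q(d, R) = R + 22*d (Q(d, R) = 22*d + R = R + 22*d)
K(m) = -50/(9*m)
K(69) + Q(-68, -4*(q + 2)) = -50/9/69 + (-4*(-6 + 2) + 22*(-68)) = -50/9*1/69 + (-4*(-4) - 1496) = -50/621 + (16 - 1496) = -50/621 - 1480 = -919130/621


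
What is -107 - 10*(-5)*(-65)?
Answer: -3357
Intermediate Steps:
-107 - 10*(-5)*(-65) = -107 + 50*(-65) = -107 - 3250 = -3357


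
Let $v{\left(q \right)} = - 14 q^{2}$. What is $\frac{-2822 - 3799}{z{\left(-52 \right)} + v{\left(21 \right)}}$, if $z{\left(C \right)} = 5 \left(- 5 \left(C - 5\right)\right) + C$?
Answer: $\frac{6621}{4801} \approx 1.3791$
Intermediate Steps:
$z{\left(C \right)} = 125 - 24 C$ ($z{\left(C \right)} = 5 \left(- 5 \left(-5 + C\right)\right) + C = 5 \left(25 - 5 C\right) + C = \left(125 - 25 C\right) + C = 125 - 24 C$)
$\frac{-2822 - 3799}{z{\left(-52 \right)} + v{\left(21 \right)}} = \frac{-2822 - 3799}{\left(125 - -1248\right) - 14 \cdot 21^{2}} = - \frac{6621}{\left(125 + 1248\right) - 6174} = - \frac{6621}{1373 - 6174} = - \frac{6621}{-4801} = \left(-6621\right) \left(- \frac{1}{4801}\right) = \frac{6621}{4801}$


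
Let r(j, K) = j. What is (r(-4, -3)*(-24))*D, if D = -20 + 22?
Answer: 192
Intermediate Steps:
D = 2
(r(-4, -3)*(-24))*D = -4*(-24)*2 = 96*2 = 192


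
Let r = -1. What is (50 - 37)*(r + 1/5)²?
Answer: 208/25 ≈ 8.3200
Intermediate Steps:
(50 - 37)*(r + 1/5)² = (50 - 37)*(-1 + 1/5)² = 13*(-1 + ⅕)² = 13*(-⅘)² = 13*(16/25) = 208/25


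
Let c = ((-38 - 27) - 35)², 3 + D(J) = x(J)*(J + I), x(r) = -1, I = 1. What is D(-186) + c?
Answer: 10182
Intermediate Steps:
D(J) = -4 - J (D(J) = -3 - (J + 1) = -3 - (1 + J) = -3 + (-1 - J) = -4 - J)
c = 10000 (c = (-65 - 35)² = (-100)² = 10000)
D(-186) + c = (-4 - 1*(-186)) + 10000 = (-4 + 186) + 10000 = 182 + 10000 = 10182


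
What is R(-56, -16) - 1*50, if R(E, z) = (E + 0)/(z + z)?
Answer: -193/4 ≈ -48.250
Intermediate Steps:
R(E, z) = E/(2*z) (R(E, z) = E/((2*z)) = E*(1/(2*z)) = E/(2*z))
R(-56, -16) - 1*50 = (1/2)*(-56)/(-16) - 1*50 = (1/2)*(-56)*(-1/16) - 50 = 7/4 - 50 = -193/4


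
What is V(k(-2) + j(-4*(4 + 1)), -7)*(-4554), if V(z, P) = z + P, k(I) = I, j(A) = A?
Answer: 132066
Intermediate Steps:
V(z, P) = P + z
V(k(-2) + j(-4*(4 + 1)), -7)*(-4554) = (-7 + (-2 - 4*(4 + 1)))*(-4554) = (-7 + (-2 - 4*5))*(-4554) = (-7 + (-2 - 20))*(-4554) = (-7 - 22)*(-4554) = -29*(-4554) = 132066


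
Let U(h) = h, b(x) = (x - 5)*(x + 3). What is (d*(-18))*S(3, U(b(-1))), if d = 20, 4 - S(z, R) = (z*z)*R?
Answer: -40320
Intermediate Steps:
b(x) = (-5 + x)*(3 + x)
S(z, R) = 4 - R*z² (S(z, R) = 4 - z*z*R = 4 - z²*R = 4 - R*z²)
(d*(-18))*S(3, U(b(-1))) = (20*(-18))*(4 - 1*(-15 + (-1)² - 2*(-1))*3²) = -360*(4 - 1*(-15 + 1 + 2)*9) = -360*(4 - 1*(-12)*9) = -360*(4 + 108) = -360*112 = -40320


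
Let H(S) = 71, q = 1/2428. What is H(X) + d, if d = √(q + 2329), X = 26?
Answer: 71 + √3432471491/1214 ≈ 119.26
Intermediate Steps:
q = 1/2428 ≈ 0.00041186
d = √3432471491/1214 (d = √(1/2428 + 2329) = √(5654813/2428) = √3432471491/1214 ≈ 48.260)
H(X) + d = 71 + √3432471491/1214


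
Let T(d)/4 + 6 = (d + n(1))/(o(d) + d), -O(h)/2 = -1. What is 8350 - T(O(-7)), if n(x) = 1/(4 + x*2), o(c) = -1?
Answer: 25096/3 ≈ 8365.3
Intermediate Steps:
n(x) = 1/(4 + 2*x)
O(h) = 2 (O(h) = -2*(-1) = 2)
T(d) = -24 + 4*(⅙ + d)/(-1 + d) (T(d) = -24 + 4*((d + 1/(2*(2 + 1)))/(-1 + d)) = -24 + 4*((d + (½)/3)/(-1 + d)) = -24 + 4*((d + (½)*(⅓))/(-1 + d)) = -24 + 4*((d + ⅙)/(-1 + d)) = -24 + 4*((⅙ + d)/(-1 + d)) = -24 + 4*(⅙ + d)/(-1 + d))
8350 - T(O(-7)) = 8350 - 2*(37 - 30*2)/(3*(-1 + 2)) = 8350 - 2*(37 - 60)/(3*1) = 8350 - 2*(-23)/3 = 8350 - 1*(-46/3) = 8350 + 46/3 = 25096/3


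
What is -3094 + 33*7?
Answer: -2863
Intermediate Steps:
-3094 + 33*7 = -3094 + 231 = -2863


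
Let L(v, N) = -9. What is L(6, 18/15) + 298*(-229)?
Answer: -68251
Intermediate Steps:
L(6, 18/15) + 298*(-229) = -9 + 298*(-229) = -9 - 68242 = -68251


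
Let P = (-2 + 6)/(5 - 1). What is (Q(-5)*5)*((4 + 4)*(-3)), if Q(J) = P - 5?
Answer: 480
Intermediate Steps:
P = 1 (P = 4/4 = 4*(1/4) = 1)
Q(J) = -4 (Q(J) = 1 - 5 = -4)
(Q(-5)*5)*((4 + 4)*(-3)) = (-4*5)*((4 + 4)*(-3)) = -160*(-3) = -20*(-24) = 480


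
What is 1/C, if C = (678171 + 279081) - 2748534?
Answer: -1/1791282 ≈ -5.5826e-7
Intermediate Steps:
C = -1791282 (C = 957252 - 2748534 = -1791282)
1/C = 1/(-1791282) = -1/1791282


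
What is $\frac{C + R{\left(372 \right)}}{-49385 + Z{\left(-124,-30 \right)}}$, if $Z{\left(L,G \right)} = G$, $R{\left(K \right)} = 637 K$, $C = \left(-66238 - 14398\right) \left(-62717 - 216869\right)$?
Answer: $- \frac{4508986732}{9883} \approx -4.5624 \cdot 10^{5}$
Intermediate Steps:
$C = 22544696696$ ($C = \left(-80636\right) \left(-279586\right) = 22544696696$)
$\frac{C + R{\left(372 \right)}}{-49385 + Z{\left(-124,-30 \right)}} = \frac{22544696696 + 637 \cdot 372}{-49385 - 30} = \frac{22544696696 + 236964}{-49415} = 22544933660 \left(- \frac{1}{49415}\right) = - \frac{4508986732}{9883}$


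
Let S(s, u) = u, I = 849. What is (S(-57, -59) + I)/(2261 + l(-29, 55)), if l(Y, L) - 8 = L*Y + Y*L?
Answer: -790/921 ≈ -0.85776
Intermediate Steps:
l(Y, L) = 8 + 2*L*Y (l(Y, L) = 8 + (L*Y + Y*L) = 8 + (L*Y + L*Y) = 8 + 2*L*Y)
(S(-57, -59) + I)/(2261 + l(-29, 55)) = (-59 + 849)/(2261 + (8 + 2*55*(-29))) = 790/(2261 + (8 - 3190)) = 790/(2261 - 3182) = 790/(-921) = 790*(-1/921) = -790/921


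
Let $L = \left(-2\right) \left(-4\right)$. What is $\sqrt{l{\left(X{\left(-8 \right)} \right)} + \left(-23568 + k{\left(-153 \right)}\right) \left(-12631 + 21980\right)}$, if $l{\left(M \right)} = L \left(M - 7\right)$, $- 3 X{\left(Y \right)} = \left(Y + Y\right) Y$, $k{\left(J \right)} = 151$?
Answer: $\frac{i \sqrt{1970333373}}{3} \approx 14796.0 i$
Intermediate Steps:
$X{\left(Y \right)} = - \frac{2 Y^{2}}{3}$ ($X{\left(Y \right)} = - \frac{\left(Y + Y\right) Y}{3} = - \frac{2 Y Y}{3} = - \frac{2 Y^{2}}{3}$)
$L = 8$
$l{\left(M \right)} = -56 + 8 M$ ($l{\left(M \right)} = 8 \left(M - 7\right) = 8 \left(-7 + M\right) = -56 + 8 M$)
$\sqrt{l{\left(X{\left(-8 \right)} \right)} + \left(-23568 + k{\left(-153 \right)}\right) \left(-12631 + 21980\right)} = \sqrt{\left(-56 + 8 \left(- \frac{2 \left(-8\right)^{2}}{3}\right)\right) + \left(-23568 + 151\right) \left(-12631 + 21980\right)} = \sqrt{\left(-56 + 8 \left(\left(- \frac{2}{3}\right) 64\right)\right) - 218925533} = \sqrt{\left(-56 + 8 \left(- \frac{128}{3}\right)\right) - 218925533} = \sqrt{\left(-56 - \frac{1024}{3}\right) - 218925533} = \sqrt{- \frac{1192}{3} - 218925533} = \sqrt{- \frac{656777791}{3}} = \frac{i \sqrt{1970333373}}{3}$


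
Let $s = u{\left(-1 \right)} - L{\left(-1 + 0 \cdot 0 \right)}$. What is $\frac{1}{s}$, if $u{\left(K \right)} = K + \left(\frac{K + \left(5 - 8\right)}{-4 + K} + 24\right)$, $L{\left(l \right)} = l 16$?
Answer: $\frac{5}{199} \approx 0.025126$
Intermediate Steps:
$L{\left(l \right)} = 16 l$
$u{\left(K \right)} = 24 + K + \frac{-3 + K}{-4 + K}$ ($u{\left(K \right)} = K + \left(\frac{K - 3}{-4 + K} + 24\right) = K + \left(\frac{-3 + K}{-4 + K} + 24\right) = K + \left(24 + \frac{-3 + K}{-4 + K}\right) = 24 + K + \frac{-3 + K}{-4 + K}$)
$s = \frac{199}{5}$ ($s = \frac{-99 + \left(-1\right)^{2} + 21 \left(-1\right)}{-4 - 1} - 16 \left(-1 + 0 \cdot 0\right) = \frac{-99 + 1 - 21}{-5} - 16 \left(-1 + 0\right) = \left(- \frac{1}{5}\right) \left(-119\right) - 16 \left(-1\right) = \frac{119}{5} - -16 = \frac{119}{5} + 16 = \frac{199}{5} \approx 39.8$)
$\frac{1}{s} = \frac{1}{\frac{199}{5}} = \frac{5}{199}$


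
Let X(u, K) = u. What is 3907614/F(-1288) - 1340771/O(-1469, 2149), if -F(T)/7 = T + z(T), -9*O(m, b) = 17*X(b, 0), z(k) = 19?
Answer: 11902261019/15453459 ≈ 770.20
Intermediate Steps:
O(m, b) = -17*b/9
F(T) = -133 - 7*T (F(T) = -7*(T + 19) = -7*(19 + T) = -133 - 7*T)
3907614/F(-1288) - 1340771/O(-1469, 2149) = 3907614/(-133 - 7*(-1288)) - 1340771/((-17/9*2149)) = 3907614/(-133 + 9016) - 1340771/(-36533/9) = 3907614/8883 - 1340771*(-9/36533) = 3907614*(1/8883) + 12066939/36533 = 1302538/2961 + 12066939/36533 = 11902261019/15453459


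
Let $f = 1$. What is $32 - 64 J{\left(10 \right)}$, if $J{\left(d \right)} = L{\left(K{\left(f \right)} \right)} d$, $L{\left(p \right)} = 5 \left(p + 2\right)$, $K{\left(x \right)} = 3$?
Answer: $-15968$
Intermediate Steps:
$L{\left(p \right)} = 10 + 5 p$ ($L{\left(p \right)} = 5 \left(2 + p\right) = 10 + 5 p$)
$J{\left(d \right)} = 25 d$ ($J{\left(d \right)} = \left(10 + 5 \cdot 3\right) d = \left(10 + 15\right) d = 25 d$)
$32 - 64 J{\left(10 \right)} = 32 - 64 \cdot 25 \cdot 10 = 32 - 16000 = -15968$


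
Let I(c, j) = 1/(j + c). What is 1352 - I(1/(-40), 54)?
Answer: 2918928/2159 ≈ 1352.0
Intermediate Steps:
I(c, j) = 1/(c + j)
1352 - I(1/(-40), 54) = 1352 - 1/(1/(-40) + 54) = 1352 - 1/(-1/40 + 54) = 1352 - 1/2159/40 = 1352 - 1*40/2159 = 1352 - 40/2159 = 2918928/2159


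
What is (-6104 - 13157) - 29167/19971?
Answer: -384690598/19971 ≈ -19262.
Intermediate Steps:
(-6104 - 13157) - 29167/19971 = -19261 - 29167*1/19971 = -19261 - 29167/19971 = -384690598/19971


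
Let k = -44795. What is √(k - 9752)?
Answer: I*√54547 ≈ 233.55*I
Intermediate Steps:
√(k - 9752) = √(-44795 - 9752) = √(-54547) = I*√54547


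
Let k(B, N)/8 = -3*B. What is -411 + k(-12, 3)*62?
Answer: 17445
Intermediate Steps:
k(B, N) = -24*B (k(B, N) = 8*(-3*B) = -24*B)
-411 + k(-12, 3)*62 = -411 - 24*(-12)*62 = -411 + 288*62 = -411 + 17856 = 17445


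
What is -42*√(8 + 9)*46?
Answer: -1932*√17 ≈ -7965.8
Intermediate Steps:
-42*√(8 + 9)*46 = -42*√17*46 = -1932*√17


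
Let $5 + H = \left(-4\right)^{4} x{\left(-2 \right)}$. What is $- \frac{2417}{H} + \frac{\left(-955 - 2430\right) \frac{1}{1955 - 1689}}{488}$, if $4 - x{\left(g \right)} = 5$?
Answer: $\frac{312862451}{33879888} \approx 9.2345$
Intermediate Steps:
$x{\left(g \right)} = -1$ ($x{\left(g \right)} = 4 - 5 = -1$)
$H = -261$ ($H = -5 + \left(-4\right)^{4} \left(-1\right) = -5 + 256 \left(-1\right) = -5 - 256 = -261$)
$- \frac{2417}{H} + \frac{\left(-955 - 2430\right) \frac{1}{1955 - 1689}}{488} = - \frac{2417}{-261} + \frac{\left(-955 - 2430\right) \frac{1}{1955 - 1689}}{488} = \left(-2417\right) \left(- \frac{1}{261}\right) + - \frac{3385}{266} \cdot \frac{1}{488} = \frac{2417}{261} + \left(-3385\right) \frac{1}{266} \cdot \frac{1}{488} = \frac{2417}{261} - \frac{3385}{129808} = \frac{312862451}{33879888}$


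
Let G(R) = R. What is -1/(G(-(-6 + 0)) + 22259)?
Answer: -1/22265 ≈ -4.4914e-5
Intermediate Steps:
-1/(G(-(-6 + 0)) + 22259) = -1/(-(-6 + 0) + 22259) = -1/(-1*(-6) + 22259) = -1/(6 + 22259) = -1/22265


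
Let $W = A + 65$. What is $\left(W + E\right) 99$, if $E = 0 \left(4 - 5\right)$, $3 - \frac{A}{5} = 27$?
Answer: $-5445$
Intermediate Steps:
$A = -120$ ($A = 15 - 135 = -120$)
$E = 0$ ($E = 0 \left(-1\right) = 0$)
$W = -55$ ($W = -120 + 65 = -55$)
$\left(W + E\right) 99 = \left(-55 + 0\right) 99 = \left(-55\right) 99 = -5445$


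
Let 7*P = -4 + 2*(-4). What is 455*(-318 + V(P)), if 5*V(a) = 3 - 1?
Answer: -144508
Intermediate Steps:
P = -12/7 (P = (-4 + 2*(-4))/7 = (-4 - 8)/7 = (⅐)*(-12) = -12/7 ≈ -1.7143)
V(a) = ⅖ (V(a) = (3 - 1)/5 = (⅕)*2 = ⅖)
455*(-318 + V(P)) = 455*(-318 + ⅖) = 455*(-1588/5) = -144508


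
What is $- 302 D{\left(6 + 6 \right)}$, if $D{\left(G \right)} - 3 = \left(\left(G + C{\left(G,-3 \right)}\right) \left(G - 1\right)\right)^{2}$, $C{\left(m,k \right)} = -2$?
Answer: $-3655106$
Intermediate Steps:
$D{\left(G \right)} = 3 + \left(-1 + G\right)^{2} \left(-2 + G\right)^{2}$ ($D{\left(G \right)} = 3 + \left(\left(G - 2\right) \left(G - 1\right)\right)^{2} = 3 + \left(\left(-2 + G\right) \left(-1 + G\right)\right)^{2} = 3 + \left(\left(-1 + G\right) \left(-2 + G\right)\right)^{2} = 3 + \left(-1 + G\right)^{2} \left(-2 + G\right)^{2}$)
$- 302 D{\left(6 + 6 \right)} = - 302 \left(3 + \left(-1 + \left(6 + 6\right)\right)^{2} \left(-2 + \left(6 + 6\right)\right)^{2}\right) = - 302 \left(3 + \left(-1 + 12\right)^{2} \left(-2 + 12\right)^{2}\right) = - 302 \left(3 + 11^{2} \cdot 10^{2}\right) = - 302 \left(3 + 121 \cdot 100\right) = - 302 \left(3 + 12100\right) = \left(-302\right) 12103 = -3655106$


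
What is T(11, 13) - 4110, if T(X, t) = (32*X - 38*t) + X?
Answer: -4241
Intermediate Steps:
T(X, t) = -38*t + 33*X (T(X, t) = (-38*t + 32*X) + X = -38*t + 33*X)
T(11, 13) - 4110 = (-38*13 + 33*11) - 4110 = (-494 + 363) - 4110 = -131 - 4110 = -4241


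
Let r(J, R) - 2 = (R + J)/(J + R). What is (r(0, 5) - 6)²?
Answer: 9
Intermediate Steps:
r(J, R) = 3 (r(J, R) = 2 + (R + J)/(J + R) = 2 + (J + R)/(J + R) = 2 + 1 = 3)
(r(0, 5) - 6)² = (3 - 6)² = (-3)² = 9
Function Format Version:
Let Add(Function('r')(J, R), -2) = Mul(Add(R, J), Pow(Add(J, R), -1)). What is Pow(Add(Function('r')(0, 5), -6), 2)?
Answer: 9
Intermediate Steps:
Function('r')(J, R) = 3 (Function('r')(J, R) = Add(2, Mul(Add(R, J), Pow(Add(J, R), -1))) = Add(2, Mul(Add(J, R), Pow(Add(J, R), -1))) = Add(2, 1) = 3)
Pow(Add(Function('r')(0, 5), -6), 2) = Pow(Add(3, -6), 2) = Pow(-3, 2) = 9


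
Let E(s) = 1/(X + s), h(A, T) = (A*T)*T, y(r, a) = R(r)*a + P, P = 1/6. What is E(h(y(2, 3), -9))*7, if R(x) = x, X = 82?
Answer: 14/1163 ≈ 0.012038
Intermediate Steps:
P = ⅙ ≈ 0.16667
y(r, a) = ⅙ + a*r (y(r, a) = r*a + ⅙ = a*r + ⅙ = ⅙ + a*r)
h(A, T) = A*T²
E(s) = 1/(82 + s)
E(h(y(2, 3), -9))*7 = 7/(82 + (⅙ + 3*2)*(-9)²) = 7/(82 + (⅙ + 6)*81) = 7/(82 + (37/6)*81) = 7/(82 + 999/2) = 7/(1163/2) = (2/1163)*7 = 14/1163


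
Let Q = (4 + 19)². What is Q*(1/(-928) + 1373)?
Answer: 674021647/928 ≈ 7.2632e+5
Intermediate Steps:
Q = 529 (Q = 23² = 529)
Q*(1/(-928) + 1373) = 529*(1/(-928) + 1373) = 529*(-1/928 + 1373) = 529*(1274143/928) = 674021647/928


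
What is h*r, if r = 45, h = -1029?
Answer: -46305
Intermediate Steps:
h*r = -1029*45 = -46305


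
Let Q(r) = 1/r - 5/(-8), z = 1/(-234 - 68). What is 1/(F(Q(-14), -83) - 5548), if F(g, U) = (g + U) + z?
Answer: -8456/47611083 ≈ -0.00017761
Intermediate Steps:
z = -1/302 (z = 1/(-302) = -1/302 ≈ -0.0033113)
Q(r) = 5/8 + 1/r (Q(r) = 1/r - 5*(-⅛) = 1/r + 5/8 = 5/8 + 1/r)
F(g, U) = -1/302 + U + g (F(g, U) = (g + U) - 1/302 = (U + g) - 1/302 = -1/302 + U + g)
1/(F(Q(-14), -83) - 5548) = 1/((-1/302 - 83 + (5/8 + 1/(-14))) - 5548) = 1/((-1/302 - 83 + (5/8 - 1/14)) - 5548) = 1/((-1/302 - 83 + 31/56) - 5548) = 1/(-697195/8456 - 5548) = 1/(-47611083/8456) = -8456/47611083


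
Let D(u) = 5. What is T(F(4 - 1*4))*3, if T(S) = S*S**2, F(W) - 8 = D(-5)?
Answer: 6591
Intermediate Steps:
F(W) = 13 (F(W) = 8 + 5 = 13)
T(S) = S**3
T(F(4 - 1*4))*3 = 13**3*3 = 2197*3 = 6591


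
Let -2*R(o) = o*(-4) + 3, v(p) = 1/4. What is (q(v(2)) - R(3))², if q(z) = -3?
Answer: 225/4 ≈ 56.250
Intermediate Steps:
v(p) = ¼
R(o) = -3/2 + 2*o (R(o) = -(o*(-4) + 3)/2 = -(-4*o + 3)/2 = -(3 - 4*o)/2 = -3/2 + 2*o)
(q(v(2)) - R(3))² = (-3 - (-3/2 + 2*3))² = (-3 - (-3/2 + 6))² = (-3 - 1*9/2)² = (-3 - 9/2)² = (-15/2)² = 225/4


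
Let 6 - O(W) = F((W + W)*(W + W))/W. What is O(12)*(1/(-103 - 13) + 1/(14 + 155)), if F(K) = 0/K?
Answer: -159/9802 ≈ -0.016221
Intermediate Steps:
F(K) = 0
O(W) = 6 (O(W) = 6 - 0/W = 6 - 1*0 = 6 + 0 = 6)
O(12)*(1/(-103 - 13) + 1/(14 + 155)) = 6*(1/(-103 - 13) + 1/(14 + 155)) = 6*(1/(-116) + 1/169) = 6*(-1/116 + 1/169) = 6*(-53/19604) = -159/9802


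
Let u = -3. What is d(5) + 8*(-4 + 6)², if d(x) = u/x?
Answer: 157/5 ≈ 31.400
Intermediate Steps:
d(x) = -3/x
d(5) + 8*(-4 + 6)² = -3/5 + 8*(-4 + 6)² = -3*⅕ + 8*2² = -⅗ + 8*4 = -⅗ + 32 = 157/5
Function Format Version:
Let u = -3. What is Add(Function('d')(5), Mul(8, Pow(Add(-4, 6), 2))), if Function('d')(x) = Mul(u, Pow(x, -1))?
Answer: Rational(157, 5) ≈ 31.400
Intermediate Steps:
Function('d')(x) = Mul(-3, Pow(x, -1))
Add(Function('d')(5), Mul(8, Pow(Add(-4, 6), 2))) = Add(Mul(-3, Pow(5, -1)), Mul(8, Pow(Add(-4, 6), 2))) = Add(Mul(-3, Rational(1, 5)), Mul(8, Pow(2, 2))) = Add(Rational(-3, 5), Mul(8, 4)) = Add(Rational(-3, 5), 32) = Rational(157, 5)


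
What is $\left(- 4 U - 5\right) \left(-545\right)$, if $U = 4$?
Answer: $11445$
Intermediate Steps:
$\left(- 4 U - 5\right) \left(-545\right) = \left(\left(-4\right) 4 - 5\right) \left(-545\right) = \left(-16 - 5\right) \left(-545\right) = \left(-21\right) \left(-545\right) = 11445$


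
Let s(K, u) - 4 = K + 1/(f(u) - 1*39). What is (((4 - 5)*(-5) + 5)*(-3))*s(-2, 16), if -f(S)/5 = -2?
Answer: -1710/29 ≈ -58.966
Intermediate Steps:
f(S) = 10 (f(S) = -5*(-2) = 10)
s(K, u) = 115/29 + K (s(K, u) = 4 + (K + 1/(10 - 1*39)) = 4 + (K + 1/(10 - 39)) = 4 + (K + 1/(-29)) = 4 + (K - 1/29) = 4 + (-1/29 + K) = 115/29 + K)
(((4 - 5)*(-5) + 5)*(-3))*s(-2, 16) = (((4 - 5)*(-5) + 5)*(-3))*(115/29 - 2) = ((-1*(-5) + 5)*(-3))*(57/29) = ((5 + 5)*(-3))*(57/29) = (10*(-3))*(57/29) = -30*57/29 = -1710/29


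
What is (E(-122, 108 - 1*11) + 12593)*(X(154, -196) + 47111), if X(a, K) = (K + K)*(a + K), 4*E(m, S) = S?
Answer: 3208566675/4 ≈ 8.0214e+8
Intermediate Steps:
E(m, S) = S/4
X(a, K) = 2*K*(K + a) (X(a, K) = (2*K)*(K + a) = 2*K*(K + a))
(E(-122, 108 - 1*11) + 12593)*(X(154, -196) + 47111) = ((108 - 1*11)/4 + 12593)*(2*(-196)*(-196 + 154) + 47111) = ((108 - 11)/4 + 12593)*(2*(-196)*(-42) + 47111) = ((¼)*97 + 12593)*(16464 + 47111) = (97/4 + 12593)*63575 = (50469/4)*63575 = 3208566675/4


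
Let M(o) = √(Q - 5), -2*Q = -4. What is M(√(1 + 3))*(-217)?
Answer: -217*I*√3 ≈ -375.85*I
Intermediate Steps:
Q = 2 (Q = -½*(-4) = 2)
M(o) = I*√3 (M(o) = √(2 - 5) = √(-3) = I*√3)
M(√(1 + 3))*(-217) = (I*√3)*(-217) = -217*I*√3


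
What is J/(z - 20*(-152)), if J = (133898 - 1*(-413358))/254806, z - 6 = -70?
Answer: 68407/94787832 ≈ 0.00072169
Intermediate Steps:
z = -64 (z = 6 - 70 = -64)
J = 273628/127403 (J = (133898 + 413358)*(1/254806) = 547256*(1/254806) = 273628/127403 ≈ 2.1477)
J/(z - 20*(-152)) = 273628/(127403*(-64 - 20*(-152))) = 273628/(127403*(-64 + 3040)) = (273628/127403)/2976 = (273628/127403)*(1/2976) = 68407/94787832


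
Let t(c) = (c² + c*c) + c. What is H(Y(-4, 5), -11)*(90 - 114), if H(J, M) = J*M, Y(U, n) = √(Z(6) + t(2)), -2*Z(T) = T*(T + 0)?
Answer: 528*I*√2 ≈ 746.71*I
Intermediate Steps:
Z(T) = -T²/2 (Z(T) = -T*(T + 0)/2 = -T*T/2 = -T²/2)
t(c) = c + 2*c² (t(c) = (c² + c²) + c = 2*c² + c = c + 2*c²)
Y(U, n) = 2*I*√2 (Y(U, n) = √(-½*6² + 2*(1 + 2*2)) = √(-½*36 + 2*(1 + 4)) = √(-18 + 2*5) = √(-18 + 10) = √(-8) = 2*I*√2)
H(Y(-4, 5), -11)*(90 - 114) = ((2*I*√2)*(-11))*(90 - 114) = -22*I*√2*(-24) = 528*I*√2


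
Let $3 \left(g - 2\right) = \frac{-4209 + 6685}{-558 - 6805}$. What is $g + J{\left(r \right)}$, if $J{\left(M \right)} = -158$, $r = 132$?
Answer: $- \frac{3448360}{22089} \approx -156.11$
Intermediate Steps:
$g = \frac{41702}{22089}$ ($g = 2 + \frac{\left(-4209 + 6685\right) \frac{1}{-558 - 6805}}{3} = 2 + \frac{2476 \frac{1}{-7363}}{3} = 2 + \frac{2476 \left(- \frac{1}{7363}\right)}{3} = 2 + \frac{1}{3} \left(- \frac{2476}{7363}\right) = 2 - \frac{2476}{22089} = \frac{41702}{22089} \approx 1.8879$)
$g + J{\left(r \right)} = \frac{41702}{22089} - 158 = - \frac{3448360}{22089}$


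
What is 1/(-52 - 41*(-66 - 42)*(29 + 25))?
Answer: 1/239060 ≈ 4.1830e-6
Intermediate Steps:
1/(-52 - 41*(-66 - 42)*(29 + 25)) = 1/(-52 - (-4428)*54) = 1/(-52 - 41*(-5832)) = 1/(-52 + 239112) = 1/239060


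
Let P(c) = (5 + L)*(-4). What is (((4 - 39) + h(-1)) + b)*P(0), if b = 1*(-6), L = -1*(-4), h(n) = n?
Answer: 1512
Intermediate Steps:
L = 4
b = -6
P(c) = -36 (P(c) = (5 + 4)*(-4) = 9*(-4) = -36)
(((4 - 39) + h(-1)) + b)*P(0) = (((4 - 39) - 1) - 6)*(-36) = ((-35 - 1) - 6)*(-36) = (-36 - 6)*(-36) = -42*(-36) = 1512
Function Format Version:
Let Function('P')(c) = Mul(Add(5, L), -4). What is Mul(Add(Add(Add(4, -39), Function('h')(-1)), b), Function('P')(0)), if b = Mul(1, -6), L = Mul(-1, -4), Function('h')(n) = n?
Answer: 1512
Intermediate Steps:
L = 4
b = -6
Function('P')(c) = -36 (Function('P')(c) = Mul(Add(5, 4), -4) = Mul(9, -4) = -36)
Mul(Add(Add(Add(4, -39), Function('h')(-1)), b), Function('P')(0)) = Mul(Add(Add(Add(4, -39), -1), -6), -36) = Mul(Add(Add(-35, -1), -6), -36) = Mul(Add(-36, -6), -36) = Mul(-42, -36) = 1512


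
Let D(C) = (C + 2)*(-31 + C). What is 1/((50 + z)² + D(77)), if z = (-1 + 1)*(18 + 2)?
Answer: 1/6134 ≈ 0.00016303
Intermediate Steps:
z = 0 (z = 0*20 = 0)
D(C) = (-31 + C)*(2 + C) (D(C) = (2 + C)*(-31 + C) = (-31 + C)*(2 + C))
1/((50 + z)² + D(77)) = 1/((50 + 0)² + (-62 + 77² - 29*77)) = 1/(50² + (-62 + 5929 - 2233)) = 1/(2500 + 3634) = 1/6134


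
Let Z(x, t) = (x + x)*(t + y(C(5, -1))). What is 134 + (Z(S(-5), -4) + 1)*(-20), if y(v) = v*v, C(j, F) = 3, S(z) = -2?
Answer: 514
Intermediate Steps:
y(v) = v²
Z(x, t) = 2*x*(9 + t) (Z(x, t) = (x + x)*(t + 3²) = (2*x)*(t + 9) = (2*x)*(9 + t) = 2*x*(9 + t))
134 + (Z(S(-5), -4) + 1)*(-20) = 134 + (2*(-2)*(9 - 4) + 1)*(-20) = 134 + (2*(-2)*5 + 1)*(-20) = 134 + (-20 + 1)*(-20) = 134 - 19*(-20) = 134 + 380 = 514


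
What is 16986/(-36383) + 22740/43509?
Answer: 29435182/527662649 ≈ 0.055784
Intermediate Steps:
16986/(-36383) + 22740/43509 = 16986*(-1/36383) + 22740*(1/43509) = -16986/36383 + 7580/14503 = 29435182/527662649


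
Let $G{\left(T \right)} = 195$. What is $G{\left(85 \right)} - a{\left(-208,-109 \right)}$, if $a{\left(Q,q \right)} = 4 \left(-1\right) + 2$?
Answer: $197$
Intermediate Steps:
$a{\left(Q,q \right)} = -2$ ($a{\left(Q,q \right)} = -4 + 2 = -2$)
$G{\left(85 \right)} - a{\left(-208,-109 \right)} = 195 - -2 = 195 + 2 = 197$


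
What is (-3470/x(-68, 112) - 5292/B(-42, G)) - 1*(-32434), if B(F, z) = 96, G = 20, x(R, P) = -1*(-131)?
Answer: 33905301/1048 ≈ 32352.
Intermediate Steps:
x(R, P) = 131
(-3470/x(-68, 112) - 5292/B(-42, G)) - 1*(-32434) = (-3470/131 - 5292/96) - 1*(-32434) = (-3470*1/131 - 5292*1/96) + 32434 = (-3470/131 - 441/8) + 32434 = -85531/1048 + 32434 = 33905301/1048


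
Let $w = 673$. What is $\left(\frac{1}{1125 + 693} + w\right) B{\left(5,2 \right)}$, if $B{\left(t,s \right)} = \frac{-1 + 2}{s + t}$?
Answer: $\frac{1223515}{12726} \approx 96.143$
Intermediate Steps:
$B{\left(t,s \right)} = \frac{1}{s + t}$ ($B{\left(t,s \right)} = 1 \frac{1}{s + t} = \frac{1}{s + t}$)
$\left(\frac{1}{1125 + 693} + w\right) B{\left(5,2 \right)} = \frac{\frac{1}{1125 + 693} + 673}{2 + 5} = \frac{\frac{1}{1818} + 673}{7} = \left(\frac{1}{1818} + 673\right) \frac{1}{7} = \frac{1223515}{1818} \cdot \frac{1}{7} = \frac{1223515}{12726}$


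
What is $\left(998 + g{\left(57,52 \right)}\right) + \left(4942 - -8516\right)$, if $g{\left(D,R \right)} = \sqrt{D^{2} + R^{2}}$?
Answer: $14456 + \sqrt{5953} \approx 14533.0$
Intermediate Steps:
$\left(998 + g{\left(57,52 \right)}\right) + \left(4942 - -8516\right) = \left(998 + \sqrt{57^{2} + 52^{2}}\right) + \left(4942 - -8516\right) = \left(998 + \sqrt{3249 + 2704}\right) + \left(4942 + 8516\right) = \left(998 + \sqrt{5953}\right) + 13458 = 14456 + \sqrt{5953}$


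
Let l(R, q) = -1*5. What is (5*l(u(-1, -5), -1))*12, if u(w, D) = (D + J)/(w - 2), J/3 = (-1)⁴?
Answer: -300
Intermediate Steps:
J = 3 (J = 3*(-1)⁴ = 3*1 = 3)
u(w, D) = (3 + D)/(-2 + w) (u(w, D) = (D + 3)/(w - 2) = (3 + D)/(-2 + w))
l(R, q) = -5
(5*l(u(-1, -5), -1))*12 = (5*(-5))*12 = -25*12 = -300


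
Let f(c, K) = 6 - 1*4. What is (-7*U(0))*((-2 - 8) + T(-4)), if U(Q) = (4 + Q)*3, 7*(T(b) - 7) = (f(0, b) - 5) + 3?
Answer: 252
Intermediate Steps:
f(c, K) = 2 (f(c, K) = 6 - 4 = 2)
T(b) = 7 (T(b) = 7 + ((2 - 5) + 3)/7 = 7 + (-3 + 3)/7 = 7 + (⅐)*0 = 7 + 0 = 7)
U(Q) = 12 + 3*Q
(-7*U(0))*((-2 - 8) + T(-4)) = (-7*(12 + 3*0))*((-2 - 8) + 7) = (-7*(12 + 0))*(-10 + 7) = -7*12*(-3) = -84*(-3) = 252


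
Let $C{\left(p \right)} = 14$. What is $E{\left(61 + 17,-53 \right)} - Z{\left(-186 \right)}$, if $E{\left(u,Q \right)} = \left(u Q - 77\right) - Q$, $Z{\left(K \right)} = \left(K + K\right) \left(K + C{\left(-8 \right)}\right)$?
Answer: $-68142$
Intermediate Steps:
$Z{\left(K \right)} = 2 K \left(14 + K\right)$ ($Z{\left(K \right)} = \left(K + K\right) \left(K + 14\right) = 2 K \left(14 + K\right)$)
$E{\left(u,Q \right)} = -77 - Q + Q u$ ($E{\left(u,Q \right)} = \left(Q u - 77\right) - Q = \left(-77 + Q u\right) - Q = -77 - Q + Q u$)
$E{\left(61 + 17,-53 \right)} - Z{\left(-186 \right)} = \left(-77 - -53 - 53 \left(61 + 17\right)\right) - 2 \left(-186\right) \left(14 - 186\right) = \left(-77 + 53 - 4134\right) - 2 \left(-186\right) \left(-172\right) = \left(-77 + 53 - 4134\right) - 63984 = -4158 - 63984 = -68142$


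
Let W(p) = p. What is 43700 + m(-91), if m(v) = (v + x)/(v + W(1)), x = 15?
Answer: 1966538/45 ≈ 43701.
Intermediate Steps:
m(v) = (15 + v)/(1 + v) (m(v) = (v + 15)/(v + 1) = (15 + v)/(1 + v))
43700 + m(-91) = 43700 + (15 - 91)/(1 - 91) = 43700 - 76/(-90) = 43700 - 1/90*(-76) = 43700 + 38/45 = 1966538/45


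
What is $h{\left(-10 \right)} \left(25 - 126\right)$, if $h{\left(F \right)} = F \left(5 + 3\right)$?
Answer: $8080$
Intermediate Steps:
$h{\left(F \right)} = 8 F$ ($h{\left(F \right)} = F 8 = 8 F$)
$h{\left(-10 \right)} \left(25 - 126\right) = 8 \left(-10\right) \left(25 - 126\right) = \left(-80\right) \left(-101\right) = 8080$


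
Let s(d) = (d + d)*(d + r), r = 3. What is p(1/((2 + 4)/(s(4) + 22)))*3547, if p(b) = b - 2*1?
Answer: 39017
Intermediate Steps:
s(d) = 2*d*(3 + d) (s(d) = (d + d)*(d + 3) = (2*d)*(3 + d) = 2*d*(3 + d))
p(b) = -2 + b (p(b) = b - 2 = -2 + b)
p(1/((2 + 4)/(s(4) + 22)))*3547 = (-2 + 1/((2 + 4)/(2*4*(3 + 4) + 22)))*3547 = (-2 + 1/(6/(2*4*7 + 22)))*3547 = (-2 + 1/(6/(56 + 22)))*3547 = (-2 + 1/(6/78))*3547 = (-2 + 1/(6*(1/78)))*3547 = (-2 + 1/(1/13))*3547 = (-2 + 13)*3547 = 11*3547 = 39017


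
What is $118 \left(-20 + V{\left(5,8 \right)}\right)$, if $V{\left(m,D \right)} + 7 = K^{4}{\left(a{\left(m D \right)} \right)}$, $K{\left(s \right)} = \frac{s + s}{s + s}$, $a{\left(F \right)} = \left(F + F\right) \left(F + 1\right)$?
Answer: $-3068$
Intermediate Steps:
$a{\left(F \right)} = 2 F \left(1 + F\right)$
$K{\left(s \right)} = 1$ ($K{\left(s \right)} = \frac{2 s}{2 s} = 2 s \frac{1}{2 s} = 1$)
$V{\left(m,D \right)} = -6$ ($V{\left(m,D \right)} = -7 + 1^{4} = -7 + 1 = -6$)
$118 \left(-20 + V{\left(5,8 \right)}\right) = 118 \left(-20 - 6\right) = 118 \left(-26\right) = -3068$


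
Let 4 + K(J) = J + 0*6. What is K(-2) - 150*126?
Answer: -18906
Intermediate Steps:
K(J) = -4 + J (K(J) = -4 + (J + 0*6) = -4 + (J + 0) = -4 + J)
K(-2) - 150*126 = (-4 - 2) - 150*126 = -6 - 18900 = -18906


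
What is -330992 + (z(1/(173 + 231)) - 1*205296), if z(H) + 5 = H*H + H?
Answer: -87531597883/163216 ≈ -5.3629e+5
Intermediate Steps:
z(H) = -5 + H + H² (z(H) = -5 + (H*H + H) = -5 + (H² + H) = -5 + (H + H²) = -5 + H + H²)
-330992 + (z(1/(173 + 231)) - 1*205296) = -330992 + ((-5 + 1/(173 + 231) + (1/(173 + 231))²) - 1*205296) = -330992 + ((-5 + 1/404 + (1/404)²) - 205296) = -330992 + ((-5 + 1/404 + 1/163216) - 205296) = -330992 + (-815675/163216 - 205296) = -330992 - 33508407611/163216 = -87531597883/163216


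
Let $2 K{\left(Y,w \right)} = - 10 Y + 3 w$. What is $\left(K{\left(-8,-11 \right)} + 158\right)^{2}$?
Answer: $\frac{131769}{4} \approx 32942.0$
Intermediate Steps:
$K{\left(Y,w \right)} = - 5 Y + \frac{3 w}{2}$ ($K{\left(Y,w \right)} = \frac{- 10 Y + 3 w}{2} = - 5 Y + \frac{3 w}{2}$)
$\left(K{\left(-8,-11 \right)} + 158\right)^{2} = \left(\left(\left(-5\right) \left(-8\right) + \frac{3}{2} \left(-11\right)\right) + 158\right)^{2} = \left(\left(40 - \frac{33}{2}\right) + 158\right)^{2} = \left(\frac{47}{2} + 158\right)^{2} = \left(\frac{363}{2}\right)^{2} = \frac{131769}{4}$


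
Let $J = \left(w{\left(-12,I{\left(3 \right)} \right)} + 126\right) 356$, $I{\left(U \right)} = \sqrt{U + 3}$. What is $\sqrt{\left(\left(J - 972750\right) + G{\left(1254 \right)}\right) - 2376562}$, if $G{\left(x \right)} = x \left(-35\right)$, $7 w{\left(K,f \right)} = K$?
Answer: $\frac{i \sqrt{164098858}}{7} \approx 1830.0 i$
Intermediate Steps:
$I{\left(U \right)} = \sqrt{3 + U}$
$w{\left(K,f \right)} = \frac{K}{7}$
$J = \frac{309720}{7}$ ($J = \left(\frac{1}{7} \left(-12\right) + 126\right) 356 = \left(- \frac{12}{7} + 126\right) 356 = \frac{870}{7} \cdot 356 = \frac{309720}{7} \approx 44246.0$)
$G{\left(x \right)} = - 35 x$
$\sqrt{\left(\left(J - 972750\right) + G{\left(1254 \right)}\right) - 2376562} = \sqrt{\left(\left(\frac{309720}{7} - 972750\right) - 43890\right) - 2376562} = \sqrt{\left(- \frac{6499530}{7} - 43890\right) - 2376562} = \sqrt{- \frac{6806760}{7} - 2376562} = \sqrt{- \frac{23442694}{7}} = \frac{i \sqrt{164098858}}{7}$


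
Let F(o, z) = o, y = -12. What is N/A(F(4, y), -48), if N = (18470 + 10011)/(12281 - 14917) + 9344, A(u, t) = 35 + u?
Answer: 24602303/102804 ≈ 239.31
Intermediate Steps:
N = 24602303/2636 (N = 28481/(-2636) + 9344 = 28481*(-1/2636) + 9344 = -28481/2636 + 9344 = 24602303/2636 ≈ 9333.2)
N/A(F(4, y), -48) = 24602303/(2636*(35 + 4)) = (24602303/2636)/39 = (24602303/2636)*(1/39) = 24602303/102804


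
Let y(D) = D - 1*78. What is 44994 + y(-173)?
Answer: 44743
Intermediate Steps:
y(D) = -78 + D (y(D) = D - 78 = -78 + D)
44994 + y(-173) = 44994 + (-78 - 173) = 44994 - 251 = 44743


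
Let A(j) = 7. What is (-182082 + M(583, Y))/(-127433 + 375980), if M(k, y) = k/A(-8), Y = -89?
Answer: -1273991/1739829 ≈ -0.73225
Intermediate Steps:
M(k, y) = k/7
(-182082 + M(583, Y))/(-127433 + 375980) = (-182082 + (⅐)*583)/(-127433 + 375980) = (-182082 + 583/7)/248547 = -1273991/7*1/248547 = -1273991/1739829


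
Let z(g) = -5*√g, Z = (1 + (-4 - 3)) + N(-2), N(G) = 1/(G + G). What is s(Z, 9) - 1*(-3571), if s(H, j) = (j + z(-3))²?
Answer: 3577 - 90*I*√3 ≈ 3577.0 - 155.88*I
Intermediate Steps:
N(G) = 1/(2*G)
Z = -25/4 (Z = (1 + (-4 - 3)) + (½)/(-2) = (1 - 7) + (½)*(-½) = -6 - ¼ = -25/4 ≈ -6.2500)
s(H, j) = (j - 5*I*√3)²
s(Z, 9) - 1*(-3571) = (9 - 5*I*√3)² - 1*(-3571) = (9 - 5*I*√3)² + 3571 = 3571 + (9 - 5*I*√3)²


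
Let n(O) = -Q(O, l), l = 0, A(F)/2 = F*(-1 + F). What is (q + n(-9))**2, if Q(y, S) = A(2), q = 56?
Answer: 2704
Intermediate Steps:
A(F) = 2*F*(-1 + F) (A(F) = 2*(F*(-1 + F)) = 2*F*(-1 + F))
Q(y, S) = 4 (Q(y, S) = 2*2*(-1 + 2) = 2*2*1 = 4)
n(O) = -4 (n(O) = -1*4 = -4)
(q + n(-9))**2 = (56 - 4)**2 = 52**2 = 2704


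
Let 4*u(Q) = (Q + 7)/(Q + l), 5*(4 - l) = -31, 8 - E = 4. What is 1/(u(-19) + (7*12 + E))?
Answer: 44/3887 ≈ 0.011320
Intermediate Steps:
E = 4 (E = 8 - 1*4 = 8 - 4 = 4)
l = 51/5 (l = 4 - ⅕*(-31) = 4 + 31/5 = 51/5 ≈ 10.200)
u(Q) = (7 + Q)/(4*(51/5 + Q)) (u(Q) = ((Q + 7)/(Q + 51/5))/4 = ((7 + Q)/(51/5 + Q))/4 = (7 + Q)/(4*(51/5 + Q)))
1/(u(-19) + (7*12 + E)) = 1/(5*(7 - 19)/(4*(51 + 5*(-19))) + (7*12 + 4)) = 1/((5/4)*(-12)/(51 - 95) + (84 + 4)) = 1/((5/4)*(-12)/(-44) + 88) = 1/((5/4)*(-1/44)*(-12) + 88) = 1/(15/44 + 88) = 1/(3887/44) = 44/3887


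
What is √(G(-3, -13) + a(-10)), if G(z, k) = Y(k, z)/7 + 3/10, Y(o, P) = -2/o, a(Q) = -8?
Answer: I*√6358170/910 ≈ 2.7709*I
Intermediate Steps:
G(z, k) = 3/10 - 2/(7*k) (G(z, k) = -2/k/7 + 3/10 = -2/k*(⅐) + 3*(⅒) = -2/(7*k) + 3/10 = 3/10 - 2/(7*k))
√(G(-3, -13) + a(-10)) = √((1/70)*(-20 + 21*(-13))/(-13) - 8) = √((1/70)*(-1/13)*(-20 - 273) - 8) = √((1/70)*(-1/13)*(-293) - 8) = √(293/910 - 8) = √(-6987/910) = I*√6358170/910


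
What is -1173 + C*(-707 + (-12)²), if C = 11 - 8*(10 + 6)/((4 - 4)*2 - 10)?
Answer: -72862/5 ≈ -14572.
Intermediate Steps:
C = 119/5 (C = 11 - 128/(0*2 - 10) = 11 - 128/(0 - 10) = 11 - 128/(-10) = 11 - 128*(-1)/10 = 11 - 8*(-8/5) = 11 + 64/5 = 119/5 ≈ 23.800)
-1173 + C*(-707 + (-12)²) = -1173 + 119*(-707 + (-12)²)/5 = -1173 + 119*(-707 + 144)/5 = -1173 + (119/5)*(-563) = -1173 - 66997/5 = -72862/5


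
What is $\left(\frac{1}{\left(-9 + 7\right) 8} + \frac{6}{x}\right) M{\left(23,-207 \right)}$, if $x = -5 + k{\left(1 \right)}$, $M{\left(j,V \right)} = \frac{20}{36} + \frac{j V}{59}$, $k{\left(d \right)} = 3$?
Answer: $\frac{1042573}{4248} \approx 245.43$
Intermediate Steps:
$M{\left(j,V \right)} = \frac{5}{9} + \frac{V j}{59}$ ($M{\left(j,V \right)} = 20 \cdot \frac{1}{36} + V j \frac{1}{59} = \frac{5}{9} + \frac{V j}{59}$)
$x = -2$ ($x = -5 + 3 = -2$)
$\left(\frac{1}{\left(-9 + 7\right) 8} + \frac{6}{x}\right) M{\left(23,-207 \right)} = \left(\frac{1}{\left(-9 + 7\right) 8} + \frac{6}{-2}\right) \left(\frac{5}{9} + \frac{1}{59} \left(-207\right) 23\right) = \left(\frac{1}{-2} \cdot \frac{1}{8} + 6 \left(- \frac{1}{2}\right)\right) \left(\frac{5}{9} - \frac{4761}{59}\right) = \left(\left(- \frac{1}{2}\right) \frac{1}{8} - 3\right) \left(- \frac{42554}{531}\right) = \left(- \frac{1}{16} - 3\right) \left(- \frac{42554}{531}\right) = \left(- \frac{49}{16}\right) \left(- \frac{42554}{531}\right) = \frac{1042573}{4248}$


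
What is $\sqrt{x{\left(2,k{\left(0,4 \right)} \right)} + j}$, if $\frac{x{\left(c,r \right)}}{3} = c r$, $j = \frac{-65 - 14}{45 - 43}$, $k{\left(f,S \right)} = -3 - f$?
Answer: $\frac{i \sqrt{230}}{2} \approx 7.5829 i$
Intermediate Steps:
$j = - \frac{79}{2} \approx -39.5$
$x{\left(c,r \right)} = 3 c r$
$\sqrt{x{\left(2,k{\left(0,4 \right)} \right)} + j} = \sqrt{3 \cdot 2 \left(-3 - 0\right) - \frac{79}{2}} = \sqrt{3 \cdot 2 \left(-3 + 0\right) - \frac{79}{2}} = \sqrt{3 \cdot 2 \left(-3\right) - \frac{79}{2}} = \sqrt{-18 - \frac{79}{2}} = \sqrt{- \frac{115}{2}} = \frac{i \sqrt{230}}{2}$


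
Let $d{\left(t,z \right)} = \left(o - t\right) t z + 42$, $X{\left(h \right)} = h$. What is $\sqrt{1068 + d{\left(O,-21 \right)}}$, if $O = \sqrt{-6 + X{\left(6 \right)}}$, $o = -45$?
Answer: $\sqrt{1110} \approx 33.317$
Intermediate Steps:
$O = 0$ ($O = \sqrt{-6 + 6} = \sqrt{0} = 0$)
$d{\left(t,z \right)} = 42 + t z \left(-45 - t\right)$ ($d{\left(t,z \right)} = \left(-45 - t\right) t z + 42 = t \left(-45 - t\right) z + 42 = t z \left(-45 - t\right) + 42 = 42 + t z \left(-45 - t\right)$)
$\sqrt{1068 + d{\left(O,-21 \right)}} = \sqrt{1068 - \left(-42 + 0\right)} = \sqrt{1068 + \left(42 - \left(-21\right) 0 + 0\right)} = \sqrt{1068 + \left(42 + 0 + 0\right)} = \sqrt{1068 + 42} = \sqrt{1110}$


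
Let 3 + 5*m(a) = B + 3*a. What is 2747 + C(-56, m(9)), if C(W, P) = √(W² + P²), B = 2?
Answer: 2747 + 2*√19769/5 ≈ 2803.2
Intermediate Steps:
m(a) = -⅕ + 3*a/5 (m(a) = -⅗ + (2 + 3*a)/5 = -⅗ + (⅖ + 3*a/5) = -⅕ + 3*a/5)
C(W, P) = √(P² + W²)
2747 + C(-56, m(9)) = 2747 + √((-⅕ + (⅗)*9)² + (-56)²) = 2747 + √((-⅕ + 27/5)² + 3136) = 2747 + √((26/5)² + 3136) = 2747 + √(676/25 + 3136) = 2747 + √(79076/25) = 2747 + 2*√19769/5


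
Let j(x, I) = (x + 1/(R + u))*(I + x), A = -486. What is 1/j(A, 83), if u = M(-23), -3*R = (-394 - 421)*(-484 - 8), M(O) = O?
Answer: 133683/26182885417 ≈ 5.1057e-6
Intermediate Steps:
R = -133660 (R = -(-394 - 421)*(-484 - 8)/3 = -(-815)*(-492)/3 = -⅓*400980 = -133660)
u = -23
j(x, I) = (-1/133683 + x)*(I + x) (j(x, I) = (x + 1/(-133660 - 23))*(I + x) = (x + 1/(-133683))*(I + x) = (x - 1/133683)*(I + x) = (-1/133683 + x)*(I + x))
1/j(A, 83) = 1/((-486)² - 1/133683*83 - 1/133683*(-486) + 83*(-486)) = 1/(236196 - 83/133683 + 162/44561 - 40338) = 1/(26182885417/133683) = 133683/26182885417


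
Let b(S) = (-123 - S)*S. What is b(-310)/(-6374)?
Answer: 28985/3187 ≈ 9.0948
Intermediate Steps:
b(S) = S*(-123 - S)
b(-310)/(-6374) = -1*(-310)*(123 - 310)/(-6374) = -1*(-310)*(-187)*(-1/6374) = -57970*(-1/6374) = 28985/3187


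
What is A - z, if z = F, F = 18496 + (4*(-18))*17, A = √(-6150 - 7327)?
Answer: -17272 + I*√13477 ≈ -17272.0 + 116.09*I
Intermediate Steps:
A = I*√13477 (A = √(-13477) = I*√13477 ≈ 116.09*I)
F = 17272 (F = 18496 - 72*17 = 18496 - 1224 = 17272)
z = 17272
A - z = I*√13477 - 1*17272 = I*√13477 - 17272 = -17272 + I*√13477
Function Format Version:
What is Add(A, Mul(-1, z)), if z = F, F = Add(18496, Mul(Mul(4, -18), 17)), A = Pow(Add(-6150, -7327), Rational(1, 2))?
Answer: Add(-17272, Mul(I, Pow(13477, Rational(1, 2)))) ≈ Add(-17272., Mul(116.09, I))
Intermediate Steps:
A = Mul(I, Pow(13477, Rational(1, 2))) (A = Pow(-13477, Rational(1, 2)) = Mul(I, Pow(13477, Rational(1, 2))) ≈ Mul(116.09, I))
F = 17272 (F = Add(18496, Mul(-72, 17)) = Add(18496, -1224) = 17272)
z = 17272
Add(A, Mul(-1, z)) = Add(Mul(I, Pow(13477, Rational(1, 2))), Mul(-1, 17272)) = Add(Mul(I, Pow(13477, Rational(1, 2))), -17272) = Add(-17272, Mul(I, Pow(13477, Rational(1, 2))))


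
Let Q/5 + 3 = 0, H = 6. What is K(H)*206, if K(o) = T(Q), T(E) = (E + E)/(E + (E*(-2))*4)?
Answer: -412/7 ≈ -58.857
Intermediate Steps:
Q = -15 (Q = -15 + 5*0 = -15 + 0 = -15)
T(E) = -2/7 (T(E) = (2*E)/(E - 2*E*4) = (2*E)/(E - 8*E) = (2*E)/((-7*E)) = (2*E)*(-1/(7*E)) = -2/7)
K(o) = -2/7
K(H)*206 = -2/7*206 = -412/7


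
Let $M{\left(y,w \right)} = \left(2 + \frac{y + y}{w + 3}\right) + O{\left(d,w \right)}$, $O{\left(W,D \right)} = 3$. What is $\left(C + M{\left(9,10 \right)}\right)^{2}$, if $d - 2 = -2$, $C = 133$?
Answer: $\frac{3283344}{169} \approx 19428.0$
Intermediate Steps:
$d = 0$ ($d = 2 - 2 = 0$)
$M{\left(y,w \right)} = 5 + \frac{2 y}{3 + w}$ ($M{\left(y,w \right)} = \left(2 + \frac{y + y}{w + 3}\right) + 3 = \left(2 + \frac{2 y}{3 + w}\right) + 3 = 5 + \frac{2 y}{3 + w}$)
$\left(C + M{\left(9,10 \right)}\right)^{2} = \left(133 + \frac{15 + 2 \cdot 9 + 5 \cdot 10}{3 + 10}\right)^{2} = \left(133 + \frac{15 + 18 + 50}{13}\right)^{2} = \left(133 + \frac{1}{13} \cdot 83\right)^{2} = \left(133 + \frac{83}{13}\right)^{2} = \left(\frac{1812}{13}\right)^{2} = \frac{3283344}{169}$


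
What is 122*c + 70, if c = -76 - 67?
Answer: -17376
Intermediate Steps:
c = -143
122*c + 70 = 122*(-143) + 70 = -17446 + 70 = -17376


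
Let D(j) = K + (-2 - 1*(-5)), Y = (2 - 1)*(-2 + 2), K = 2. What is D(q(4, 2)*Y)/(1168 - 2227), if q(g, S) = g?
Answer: -5/1059 ≈ -0.0047214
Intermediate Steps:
Y = 0 (Y = 1*0 = 0)
D(j) = 5 (D(j) = 2 + (-2 - 1*(-5)) = 2 + (-2 + 5) = 2 + 3 = 5)
D(q(4, 2)*Y)/(1168 - 2227) = 5/(1168 - 2227) = 5/(-1059) = -1/1059*5 = -5/1059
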